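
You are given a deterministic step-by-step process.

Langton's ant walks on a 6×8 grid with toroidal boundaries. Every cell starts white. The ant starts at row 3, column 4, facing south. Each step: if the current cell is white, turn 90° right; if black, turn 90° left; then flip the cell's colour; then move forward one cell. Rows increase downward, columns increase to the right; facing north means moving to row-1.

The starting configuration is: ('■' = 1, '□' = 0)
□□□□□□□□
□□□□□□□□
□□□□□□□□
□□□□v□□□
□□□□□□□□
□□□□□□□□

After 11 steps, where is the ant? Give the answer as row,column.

2,6

t=0: □□□□□□□□
□□□□□□□□
□□□□□□□□
□□□□v□□□
□□□□□□□□
□□□□□□□□
t=1: □□□□□□□□
□□□□□□□□
□□□□□□□□
□□□<■□□□
□□□□□□□□
□□□□□□□□
t=2: □□□□□□□□
□□□□□□□□
□□□^□□□□
□□□■■□□□
□□□□□□□□
□□□□□□□□
t=3: □□□□□□□□
□□□□□□□□
□□□■>□□□
□□□■■□□□
□□□□□□□□
□□□□□□□□
t=4: □□□□□□□□
□□□□□□□□
□□□■■□□□
□□□■v□□□
□□□□□□□□
□□□□□□□□
t=5: □□□□□□□□
□□□□□□□□
□□□■■□□□
□□□■□>□□
□□□□□□□□
□□□□□□□□
t=6: □□□□□□□□
□□□□□□□□
□□□■■□□□
□□□■□■□□
□□□□□v□□
□□□□□□□□
t=7: □□□□□□□□
□□□□□□□□
□□□■■□□□
□□□■□■□□
□□□□<■□□
□□□□□□□□
t=8: □□□□□□□□
□□□□□□□□
□□□■■□□□
□□□■^■□□
□□□□■■□□
□□□□□□□□
t=9: □□□□□□□□
□□□□□□□□
□□□■■□□□
□□□■■>□□
□□□□■■□□
□□□□□□□□
t=10: □□□□□□□□
□□□□□□□□
□□□■■^□□
□□□■■□□□
□□□□■■□□
□□□□□□□□
t=11: □□□□□□□□
□□□□□□□□
□□□■■■>□
□□□■■□□□
□□□□■■□□
□□□□□□□□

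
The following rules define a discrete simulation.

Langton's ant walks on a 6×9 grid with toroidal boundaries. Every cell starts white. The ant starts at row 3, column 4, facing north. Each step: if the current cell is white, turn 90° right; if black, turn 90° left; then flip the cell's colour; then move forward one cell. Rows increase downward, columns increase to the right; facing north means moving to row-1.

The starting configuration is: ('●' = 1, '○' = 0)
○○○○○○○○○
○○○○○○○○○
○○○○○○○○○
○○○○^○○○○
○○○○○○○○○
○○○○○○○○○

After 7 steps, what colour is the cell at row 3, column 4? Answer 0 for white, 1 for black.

0

[0] ○○○○○○○○○
○○○○○○○○○
○○○○○○○○○
○○○○^○○○○
○○○○○○○○○
○○○○○○○○○
[1] ○○○○○○○○○
○○○○○○○○○
○○○○○○○○○
○○○○●>○○○
○○○○○○○○○
○○○○○○○○○
[2] ○○○○○○○○○
○○○○○○○○○
○○○○○○○○○
○○○○●●○○○
○○○○○v○○○
○○○○○○○○○
[3] ○○○○○○○○○
○○○○○○○○○
○○○○○○○○○
○○○○●●○○○
○○○○<●○○○
○○○○○○○○○
[4] ○○○○○○○○○
○○○○○○○○○
○○○○○○○○○
○○○○^●○○○
○○○○●●○○○
○○○○○○○○○
[5] ○○○○○○○○○
○○○○○○○○○
○○○○○○○○○
○○○<○●○○○
○○○○●●○○○
○○○○○○○○○
[6] ○○○○○○○○○
○○○○○○○○○
○○○^○○○○○
○○○●○●○○○
○○○○●●○○○
○○○○○○○○○
[7] ○○○○○○○○○
○○○○○○○○○
○○○●>○○○○
○○○●○●○○○
○○○○●●○○○
○○○○○○○○○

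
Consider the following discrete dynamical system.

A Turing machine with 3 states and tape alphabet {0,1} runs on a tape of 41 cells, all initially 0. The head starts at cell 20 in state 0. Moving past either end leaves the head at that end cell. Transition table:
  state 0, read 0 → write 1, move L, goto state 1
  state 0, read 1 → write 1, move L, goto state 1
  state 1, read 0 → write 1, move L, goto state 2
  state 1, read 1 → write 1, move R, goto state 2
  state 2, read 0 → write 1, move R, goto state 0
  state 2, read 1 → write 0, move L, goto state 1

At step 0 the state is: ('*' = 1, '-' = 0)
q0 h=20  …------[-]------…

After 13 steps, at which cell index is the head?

21

[0] q0 h=20  …------[-]------…
[1] q1 h=19  …------[-]*-----…
[2] q2 h=18  …------[-]**----…
[3] q0 h=19  …-----*[*]*-----…
[4] q1 h=18  …------[*]**----…
[5] q2 h=19  …-----*[*]*-----…
[6] q1 h=18  …------[*]-*----…
[7] q2 h=19  …-----*[-]*-----…
[8] q0 h=20  …----**[*]------…
[9] q1 h=19  …-----*[*]*-----…
[10] q2 h=20  …----**[*]------…
[11] q1 h=19  …-----*[*]------…
[12] q2 h=20  …----**[-]------…
[13] q0 h=21  …---***[-]------…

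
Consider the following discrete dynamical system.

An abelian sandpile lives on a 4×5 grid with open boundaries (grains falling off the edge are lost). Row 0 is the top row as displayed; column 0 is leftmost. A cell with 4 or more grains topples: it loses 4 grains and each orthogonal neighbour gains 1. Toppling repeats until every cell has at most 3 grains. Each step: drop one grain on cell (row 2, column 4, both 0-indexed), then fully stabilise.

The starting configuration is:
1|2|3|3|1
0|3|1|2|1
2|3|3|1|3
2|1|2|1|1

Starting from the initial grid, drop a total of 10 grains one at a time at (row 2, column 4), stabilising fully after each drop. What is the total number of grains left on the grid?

36

[0] 1|2|3|3|1
0|3|1|2|1
2|3|3|1|3
2|1|2|1|1
[1] 1|2|3|3|1
0|3|1|2|2
2|3|3|2|0
2|1|2|1|2
[2] 1|2|3|3|1
0|3|1|2|2
2|3|3|2|1
2|1|2|1|2
[3] 1|2|3|3|1
0|3|1|2|2
2|3|3|2|2
2|1|2|1|2
[4] 1|2|3|3|1
0|3|1|2|2
2|3|3|2|3
2|1|2|1|2
[5] 1|2|3|3|1
0|3|1|2|3
2|3|3|3|0
2|1|2|1|3
[6] 1|2|3|3|1
0|3|1|2|3
2|3|3|3|1
2|1|2|1|3
[7] 1|2|3|3|1
0|3|1|2|3
2|3|3|3|2
2|1|2|1|3
[8] 1|2|3|3|1
0|3|1|2|3
2|3|3|3|3
2|1|2|1|3
[9] 2|0|2|1|3
1|2|1|2|1
3|1|2|2|3
2|2|3|3|0
[10] 2|0|2|1|3
1|2|1|2|2
3|1|2|3|0
2|2|3|3|1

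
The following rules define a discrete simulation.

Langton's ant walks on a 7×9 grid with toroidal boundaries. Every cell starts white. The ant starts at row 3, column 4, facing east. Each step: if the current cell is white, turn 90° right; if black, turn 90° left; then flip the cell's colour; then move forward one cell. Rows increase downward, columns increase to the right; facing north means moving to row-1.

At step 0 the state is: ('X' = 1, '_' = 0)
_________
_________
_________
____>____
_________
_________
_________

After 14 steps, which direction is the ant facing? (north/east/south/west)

west

step 0: _________
_________
_________
____>____
_________
_________
_________
step 1: _________
_________
_________
____X____
____v____
_________
_________
step 2: _________
_________
_________
____X____
___<X____
_________
_________
step 3: _________
_________
_________
___^X____
___XX____
_________
_________
step 4: _________
_________
_________
___X>____
___XX____
_________
_________
step 5: _________
_________
____^____
___X_____
___XX____
_________
_________
step 6: _________
_________
____X>___
___X_____
___XX____
_________
_________
step 7: _________
_________
____XX___
___X_v___
___XX____
_________
_________
step 8: _________
_________
____XX___
___X<X___
___XX____
_________
_________
step 9: _________
_________
____^X___
___XXX___
___XX____
_________
_________
step 10: _________
_________
___<_X___
___XXX___
___XX____
_________
_________
step 11: _________
___^_____
___X_X___
___XXX___
___XX____
_________
_________
step 12: _________
___X>____
___X_X___
___XXX___
___XX____
_________
_________
step 13: _________
___XX____
___XvX___
___XXX___
___XX____
_________
_________
step 14: _________
___XX____
___<XX___
___XXX___
___XX____
_________
_________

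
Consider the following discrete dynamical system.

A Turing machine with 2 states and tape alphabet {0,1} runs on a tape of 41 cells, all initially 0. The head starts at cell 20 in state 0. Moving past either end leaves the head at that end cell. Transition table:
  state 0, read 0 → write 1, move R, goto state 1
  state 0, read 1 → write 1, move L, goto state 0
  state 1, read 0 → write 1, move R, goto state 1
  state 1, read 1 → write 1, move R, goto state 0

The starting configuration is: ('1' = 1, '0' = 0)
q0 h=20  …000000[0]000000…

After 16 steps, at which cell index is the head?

36

k=0  q0 h=20  …000000[0]000000…
k=1  q1 h=21  …000001[0]000000…
k=2  q1 h=22  …000011[0]000000…
k=3  q1 h=23  …000111[0]000000…
k=4  q1 h=24  …001111[0]000000…
k=5  q1 h=25  …011111[0]000000…
k=6  q1 h=26  …111111[0]000000…
k=7  q1 h=27  …111111[0]000000…
k=8  q1 h=28  …111111[0]000000…
k=9  q1 h=29  …111111[0]000000…
k=10  q1 h=30  …111111[0]000000…
k=11  q1 h=31  …111111[0]000000…
k=12  q1 h=32  …111111[0]000000…
k=13  q1 h=33  …111111[0]000000…
k=14  q1 h=34  …111111[0]000000|
k=15  q1 h=35  …111111[0]00000|
k=16  q1 h=36  …111111[0]0000|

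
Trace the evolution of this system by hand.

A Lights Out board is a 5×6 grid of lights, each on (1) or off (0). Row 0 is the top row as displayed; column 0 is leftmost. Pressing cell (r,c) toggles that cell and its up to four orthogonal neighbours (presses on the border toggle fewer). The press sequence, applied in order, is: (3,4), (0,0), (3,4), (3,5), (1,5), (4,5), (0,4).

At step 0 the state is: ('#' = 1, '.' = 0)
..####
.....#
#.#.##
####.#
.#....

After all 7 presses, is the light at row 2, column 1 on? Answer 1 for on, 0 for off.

step 0: ..####
.....#
#.#.##
####.#
.#....
step 1: ..####
.....#
#.#..#
###.#.
.#..#.
step 2: ######
#....#
#.#..#
###.#.
.#..#.
step 3: ######
#....#
#.#.##
####.#
.#....
step 4: ######
#....#
#.#.#.
#####.
.#...#
step 5: #####.
#...#.
#.#.##
#####.
.#...#
step 6: #####.
#...#.
#.#.##
######
.#..#.
step 7: ###..#
#.....
#.#.##
######
.#..#.

0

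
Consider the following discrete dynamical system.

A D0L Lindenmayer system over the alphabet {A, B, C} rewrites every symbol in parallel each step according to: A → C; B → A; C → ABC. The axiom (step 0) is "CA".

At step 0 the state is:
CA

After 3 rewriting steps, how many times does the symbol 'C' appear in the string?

[0] CA
[1] ABCC
[2] CAABCABC
[3] ABCCCAABCCAABC

6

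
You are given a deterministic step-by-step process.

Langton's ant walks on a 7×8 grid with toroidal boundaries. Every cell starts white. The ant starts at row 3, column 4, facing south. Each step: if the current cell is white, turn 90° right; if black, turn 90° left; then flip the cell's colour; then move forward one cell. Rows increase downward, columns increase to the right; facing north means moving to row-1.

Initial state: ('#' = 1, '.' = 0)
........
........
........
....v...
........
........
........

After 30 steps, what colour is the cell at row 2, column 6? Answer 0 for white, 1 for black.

step 0: ........
........
........
....v...
........
........
........
step 1: ........
........
........
...<#...
........
........
........
step 2: ........
........
...^....
...##...
........
........
........
step 3: ........
........
...#>...
...##...
........
........
........
step 4: ........
........
...##...
...#v...
........
........
........
step 5: ........
........
...##...
...#.>..
........
........
........
step 6: ........
........
...##...
...#.#..
.....v..
........
........
step 7: ........
........
...##...
...#.#..
....<#..
........
........
step 8: ........
........
...##...
...#^#..
....##..
........
........
step 9: ........
........
...##...
...##>..
....##..
........
........
step 10: ........
........
...##^..
...##...
....##..
........
........
step 11: ........
........
...###>.
...##...
....##..
........
........
step 12: ........
........
...####.
...##.v.
....##..
........
........
step 13: ........
........
...####.
...##<#.
....##..
........
........
step 14: ........
........
...##^#.
...####.
....##..
........
........
step 15: ........
........
...#<.#.
...####.
....##..
........
........
step 16: ........
........
...#..#.
...#v##.
....##..
........
........
step 17: ........
........
...#..#.
...#.>#.
....##..
........
........
step 18: ........
........
...#.^#.
...#..#.
....##..
........
........
step 19: ........
........
...#.#>.
...#..#.
....##..
........
........
step 20: ........
......^.
...#.#..
...#..#.
....##..
........
........
step 21: ........
......#>
...#.#..
...#..#.
....##..
........
........
step 22: ........
......##
...#.#.v
...#..#.
....##..
........
........
step 23: ........
......##
...#.#<#
...#..#.
....##..
........
........
step 24: ........
......^#
...#.###
...#..#.
....##..
........
........
step 25: ........
.....<.#
...#.###
...#..#.
....##..
........
........
step 26: .....^..
.....#.#
...#.###
...#..#.
....##..
........
........
step 27: .....#>.
.....#.#
...#.###
...#..#.
....##..
........
........
step 28: .....##.
.....#v#
...#.###
...#..#.
....##..
........
........
step 29: .....##.
.....<##
...#.###
...#..#.
....##..
........
........
step 30: .....##.
......##
...#.v##
...#..#.
....##..
........
........

1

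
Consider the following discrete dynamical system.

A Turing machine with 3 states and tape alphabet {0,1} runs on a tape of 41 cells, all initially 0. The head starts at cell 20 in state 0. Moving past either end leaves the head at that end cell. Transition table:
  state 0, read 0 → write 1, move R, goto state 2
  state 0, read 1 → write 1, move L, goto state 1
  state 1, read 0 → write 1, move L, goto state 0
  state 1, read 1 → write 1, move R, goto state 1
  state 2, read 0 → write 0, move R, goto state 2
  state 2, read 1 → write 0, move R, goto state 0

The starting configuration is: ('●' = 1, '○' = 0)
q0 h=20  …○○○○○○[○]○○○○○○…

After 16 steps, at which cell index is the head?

36

k=0  q0 h=20  …○○○○○○[○]○○○○○○…
k=1  q2 h=21  …○○○○○●[○]○○○○○○…
k=2  q2 h=22  …○○○○●○[○]○○○○○○…
k=3  q2 h=23  …○○○●○○[○]○○○○○○…
k=4  q2 h=24  …○○●○○○[○]○○○○○○…
k=5  q2 h=25  …○●○○○○[○]○○○○○○…
k=6  q2 h=26  …●○○○○○[○]○○○○○○…
k=7  q2 h=27  …○○○○○○[○]○○○○○○…
k=8  q2 h=28  …○○○○○○[○]○○○○○○…
k=9  q2 h=29  …○○○○○○[○]○○○○○○…
k=10  q2 h=30  …○○○○○○[○]○○○○○○…
k=11  q2 h=31  …○○○○○○[○]○○○○○○…
k=12  q2 h=32  …○○○○○○[○]○○○○○○…
k=13  q2 h=33  …○○○○○○[○]○○○○○○…
k=14  q2 h=34  …○○○○○○[○]○○○○○○|
k=15  q2 h=35  …○○○○○○[○]○○○○○|
k=16  q2 h=36  …○○○○○○[○]○○○○|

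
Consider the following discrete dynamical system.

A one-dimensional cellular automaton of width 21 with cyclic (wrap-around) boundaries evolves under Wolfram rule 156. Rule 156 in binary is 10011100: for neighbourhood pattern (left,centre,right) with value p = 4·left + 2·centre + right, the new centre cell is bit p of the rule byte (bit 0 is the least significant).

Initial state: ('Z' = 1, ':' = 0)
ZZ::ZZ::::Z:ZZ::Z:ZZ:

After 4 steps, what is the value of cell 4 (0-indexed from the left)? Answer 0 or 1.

gen 0: ZZ::ZZ::::Z:ZZ::Z:ZZ:
gen 1: Z:Z:Z:Z:::Z:Z:Z:Z:Z::
gen 2: Z:Z:Z:ZZ::Z:Z:Z:Z:ZZ:
gen 3: Z:Z:Z:Z:Z:Z:Z:Z:Z:Z::
gen 4: Z:Z:Z:Z:Z:Z:Z:Z:Z:ZZ:

1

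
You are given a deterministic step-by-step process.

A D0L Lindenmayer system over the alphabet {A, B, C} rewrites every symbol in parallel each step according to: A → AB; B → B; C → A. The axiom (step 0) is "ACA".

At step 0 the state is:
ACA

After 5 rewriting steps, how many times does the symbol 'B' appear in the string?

t=0: ACA
t=1: ABAAB
t=2: ABBABABB
t=3: ABBBABBABBB
t=4: ABBBBABBBABBBB
t=5: ABBBBBABBBBABBBBB

14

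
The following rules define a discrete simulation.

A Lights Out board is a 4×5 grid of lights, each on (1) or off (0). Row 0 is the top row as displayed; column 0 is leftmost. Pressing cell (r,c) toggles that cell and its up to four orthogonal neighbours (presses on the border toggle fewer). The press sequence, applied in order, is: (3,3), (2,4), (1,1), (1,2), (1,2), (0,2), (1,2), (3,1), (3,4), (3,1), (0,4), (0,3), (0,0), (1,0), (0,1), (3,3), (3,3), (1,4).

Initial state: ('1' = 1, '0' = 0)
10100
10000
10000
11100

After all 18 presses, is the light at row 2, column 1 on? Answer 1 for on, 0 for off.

0) 10100
10000
10000
11100
1) 10100
10000
10010
11011
2) 10100
10001
10001
11010
3) 11100
01101
11001
11010
4) 11000
00011
11101
11010
5) 11100
01101
11001
11010
6) 10010
01001
11001
11010
7) 10110
00111
11101
11010
8) 10110
00111
10101
00110
9) 10110
00111
10100
00101
10) 10110
00111
11100
11001
11) 10101
00110
11100
11001
12) 10010
00100
11100
11001
13) 01010
10100
11100
11001
14) 11010
01100
01100
11001
15) 00110
00100
01100
11001
16) 00110
00100
01110
11110
17) 00110
00100
01100
11001
18) 00111
00111
01101
11001

1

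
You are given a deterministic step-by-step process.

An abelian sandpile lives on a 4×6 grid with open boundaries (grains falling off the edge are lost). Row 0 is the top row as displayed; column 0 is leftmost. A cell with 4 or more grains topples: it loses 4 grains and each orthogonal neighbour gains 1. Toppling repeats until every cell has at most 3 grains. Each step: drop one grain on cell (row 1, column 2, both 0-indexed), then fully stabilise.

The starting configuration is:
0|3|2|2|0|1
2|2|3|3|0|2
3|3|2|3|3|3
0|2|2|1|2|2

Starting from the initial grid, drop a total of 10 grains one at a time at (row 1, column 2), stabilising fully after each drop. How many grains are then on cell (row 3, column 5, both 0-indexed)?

0

step 0: 0|3|2|2|0|1
2|2|3|3|0|2
3|3|2|3|3|3
0|2|2|1|2|2
step 1: 2|1|2|0|1|1
0|3|0|3|2|3
1|2|2|2|1|0
1|3|3|2|3|3
step 2: 2|1|2|0|1|1
0|3|1|3|2|3
1|2|2|2|1|0
1|3|3|2|3|3
step 3: 2|1|2|0|1|1
0|3|2|3|2|3
1|2|2|2|1|0
1|3|3|2|3|3
step 4: 2|1|2|0|1|1
0|3|3|3|2|3
1|2|2|2|1|0
1|3|3|2|3|3
step 5: 2|2|3|1|1|1
1|0|2|0|3|3
1|3|3|3|1|0
1|3|3|2|3|3
step 6: 2|2|3|1|1|1
1|0|3|0|3|3
1|3|3|3|1|0
1|3|3|2|3|3
step 7: 2|3|0|2|1|1
1|2|2|2|3|3
2|1|3|1|3|1
2|1|2|1|1|0
step 8: 2|3|0|2|1|1
1|2|3|2|3|3
2|1|3|1|3|1
2|1|2|1|1|0
step 9: 2|3|1|2|1|1
1|3|1|3|3|3
2|2|0|2|3|1
2|1|3|1|1|0
step 10: 2|3|1|2|1|1
1|3|2|3|3|3
2|2|0|2|3|1
2|1|3|1|1|0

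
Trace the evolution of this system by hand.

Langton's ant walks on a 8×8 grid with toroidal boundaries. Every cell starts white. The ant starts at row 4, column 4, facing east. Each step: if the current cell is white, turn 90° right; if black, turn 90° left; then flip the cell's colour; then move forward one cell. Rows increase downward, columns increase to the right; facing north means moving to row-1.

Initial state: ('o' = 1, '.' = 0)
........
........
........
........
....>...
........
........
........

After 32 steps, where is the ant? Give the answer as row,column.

step 0: ........
........
........
........
....>...
........
........
........
step 1: ........
........
........
........
....o...
....v...
........
........
step 2: ........
........
........
........
....o...
...<o...
........
........
step 3: ........
........
........
........
...^o...
...oo...
........
........
step 4: ........
........
........
........
...o>...
...oo...
........
........
step 5: ........
........
........
....^...
...o....
...oo...
........
........
step 6: ........
........
........
....o>..
...o....
...oo...
........
........
step 7: ........
........
........
....oo..
...o.v..
...oo...
........
........
step 8: ........
........
........
....oo..
...o<o..
...oo...
........
........
step 9: ........
........
........
....^o..
...ooo..
...oo...
........
........
step 10: ........
........
........
...<.o..
...ooo..
...oo...
........
........
step 11: ........
........
...^....
...o.o..
...ooo..
...oo...
........
........
step 12: ........
........
...o>...
...o.o..
...ooo..
...oo...
........
........
step 13: ........
........
...oo...
...ovo..
...ooo..
...oo...
........
........
step 14: ........
........
...oo...
...<oo..
...ooo..
...oo...
........
........
step 15: ........
........
...oo...
....oo..
...voo..
...oo...
........
........
step 16: ........
........
...oo...
....oo..
....>o..
...oo...
........
........
step 17: ........
........
...oo...
....^o..
.....o..
...oo...
........
........
step 18: ........
........
...oo...
...<.o..
.....o..
...oo...
........
........
step 19: ........
........
...^o...
...o.o..
.....o..
...oo...
........
........
step 20: ........
........
..<.o...
...o.o..
.....o..
...oo...
........
........
step 21: ........
..^.....
..o.o...
...o.o..
.....o..
...oo...
........
........
step 22: ........
..o>....
..o.o...
...o.o..
.....o..
...oo...
........
........
step 23: ........
..oo....
..ovo...
...o.o..
.....o..
...oo...
........
........
step 24: ........
..oo....
..<oo...
...o.o..
.....o..
...oo...
........
........
step 25: ........
..oo....
...oo...
..vo.o..
.....o..
...oo...
........
........
step 26: ........
..oo....
...oo...
.<oo.o..
.....o..
...oo...
........
........
step 27: ........
..oo....
.^.oo...
.ooo.o..
.....o..
...oo...
........
........
step 28: ........
..oo....
.o>oo...
.ooo.o..
.....o..
...oo...
........
........
step 29: ........
..oo....
.oooo...
.ovo.o..
.....o..
...oo...
........
........
step 30: ........
..oo....
.oooo...
.o.>.o..
.....o..
...oo...
........
........
step 31: ........
..oo....
.oo^o...
.o...o..
.....o..
...oo...
........
........
step 32: ........
..oo....
.o<.o...
.o...o..
.....o..
...oo...
........
........

2,2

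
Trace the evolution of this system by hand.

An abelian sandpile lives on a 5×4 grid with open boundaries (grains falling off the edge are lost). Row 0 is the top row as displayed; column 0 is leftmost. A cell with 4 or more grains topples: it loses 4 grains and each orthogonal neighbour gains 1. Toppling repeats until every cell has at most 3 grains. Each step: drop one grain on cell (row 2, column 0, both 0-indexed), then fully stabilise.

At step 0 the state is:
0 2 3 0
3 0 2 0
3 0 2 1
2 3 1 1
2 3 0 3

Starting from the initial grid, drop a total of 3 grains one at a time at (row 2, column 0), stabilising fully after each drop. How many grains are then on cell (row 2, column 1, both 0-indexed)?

[0] 0 2 3 0
3 0 2 0
3 0 2 1
2 3 1 1
2 3 0 3
[1] 1 2 3 0
0 1 2 0
1 1 2 1
3 3 1 1
2 3 0 3
[2] 1 2 3 0
0 1 2 0
2 1 2 1
3 3 1 1
2 3 0 3
[3] 1 2 3 0
0 1 2 0
3 1 2 1
3 3 1 1
2 3 0 3

1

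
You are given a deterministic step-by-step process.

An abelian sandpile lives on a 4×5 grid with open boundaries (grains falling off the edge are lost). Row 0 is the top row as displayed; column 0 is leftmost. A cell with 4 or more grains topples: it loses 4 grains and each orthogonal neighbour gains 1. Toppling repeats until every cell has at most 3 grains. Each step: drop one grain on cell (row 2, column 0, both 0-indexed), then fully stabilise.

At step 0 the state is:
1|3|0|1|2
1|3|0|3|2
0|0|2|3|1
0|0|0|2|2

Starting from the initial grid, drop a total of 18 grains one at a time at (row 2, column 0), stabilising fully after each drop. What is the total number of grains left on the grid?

35

0) 1|3|0|1|2
1|3|0|3|2
0|0|2|3|1
0|0|0|2|2
1) 1|3|0|1|2
1|3|0|3|2
1|0|2|3|1
0|0|0|2|2
2) 1|3|0|1|2
1|3|0|3|2
2|0|2|3|1
0|0|0|2|2
3) 1|3|0|1|2
1|3|0|3|2
3|0|2|3|1
0|0|0|2|2
4) 1|3|0|1|2
2|3|0|3|2
0|1|2|3|1
1|0|0|2|2
5) 1|3|0|1|2
2|3|0|3|2
1|1|2|3|1
1|0|0|2|2
6) 1|3|0|1|2
2|3|0|3|2
2|1|2|3|1
1|0|0|2|2
7) 1|3|0|1|2
2|3|0|3|2
3|1|2|3|1
1|0|0|2|2
8) 1|3|0|1|2
3|3|0|3|2
0|2|2|3|1
2|0|0|2|2
9) 1|3|0|1|2
3|3|0|3|2
1|2|2|3|1
2|0|0|2|2
10) 1|3|0|1|2
3|3|0|3|2
2|2|2|3|1
2|0|0|2|2
11) 1|3|0|1|2
3|3|0|3|2
3|2|2|3|1
2|0|0|2|2
12) 3|0|1|1|2
1|2|1|3|2
2|0|3|3|1
3|1|0|2|2
13) 3|0|1|1|2
1|2|1|3|2
3|0|3|3|1
3|1|0|2|2
14) 3|0|1|1|2
2|2|1|3|2
1|1|3|3|1
0|2|0|2|2
15) 3|0|1|1|2
2|2|1|3|2
2|1|3|3|1
0|2|0|2|2
16) 3|0|1|1|2
2|2|1|3|2
3|1|3|3|1
0|2|0|2|2
17) 3|0|1|1|2
3|2|1|3|2
0|2|3|3|1
1|2|0|2|2
18) 3|0|1|1|2
3|2|1|3|2
1|2|3|3|1
1|2|0|2|2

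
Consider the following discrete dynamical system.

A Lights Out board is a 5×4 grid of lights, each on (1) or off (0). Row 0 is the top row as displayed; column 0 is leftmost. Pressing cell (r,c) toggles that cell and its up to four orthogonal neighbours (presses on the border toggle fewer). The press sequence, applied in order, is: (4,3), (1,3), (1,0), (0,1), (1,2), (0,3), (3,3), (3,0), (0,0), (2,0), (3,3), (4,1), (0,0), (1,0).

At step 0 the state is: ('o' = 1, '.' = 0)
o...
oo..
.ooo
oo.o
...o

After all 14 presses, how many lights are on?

gen 0: o...
oo..
.ooo
oo.o
...o
gen 1: o...
oo..
.ooo
oo..
..o.
gen 2: o..o
oooo
.oo.
oo..
..o.
gen 3: ...o
..oo
ooo.
oo..
..o.
gen 4: oooo
.ooo
ooo.
oo..
..o.
gen 5: oo.o
....
oo..
oo..
..o.
gen 6: ooo.
...o
oo..
oo..
..o.
gen 7: ooo.
...o
oo.o
oooo
..oo
gen 8: ooo.
...o
.o.o
..oo
o.oo
gen 9: ..o.
o..o
.o.o
..oo
o.oo
gen 10: ..o.
...o
o..o
o.oo
o.oo
gen 11: ..o.
...o
o...
o...
o.o.
gen 12: ..o.
...o
o...
oo..
.o..
gen 13: ooo.
o..o
o...
oo..
.o..
gen 14: .oo.
.o.o
....
oo..
.o..

7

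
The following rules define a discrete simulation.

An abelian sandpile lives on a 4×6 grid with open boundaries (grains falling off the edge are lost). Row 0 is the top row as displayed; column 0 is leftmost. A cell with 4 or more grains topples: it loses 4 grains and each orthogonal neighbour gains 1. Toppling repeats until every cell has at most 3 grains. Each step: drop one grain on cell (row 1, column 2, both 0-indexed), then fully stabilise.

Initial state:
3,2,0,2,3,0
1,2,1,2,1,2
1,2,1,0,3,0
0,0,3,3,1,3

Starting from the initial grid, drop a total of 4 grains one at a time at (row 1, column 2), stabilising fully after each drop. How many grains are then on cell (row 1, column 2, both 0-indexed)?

1

k=0  3,2,0,2,3,0
1,2,1,2,1,2
1,2,1,0,3,0
0,0,3,3,1,3
k=1  3,2,0,2,3,0
1,2,2,2,1,2
1,2,1,0,3,0
0,0,3,3,1,3
k=2  3,2,0,2,3,0
1,2,3,2,1,2
1,2,1,0,3,0
0,0,3,3,1,3
k=3  3,2,1,2,3,0
1,3,0,3,1,2
1,2,2,0,3,0
0,0,3,3,1,3
k=4  3,2,1,2,3,0
1,3,1,3,1,2
1,2,2,0,3,0
0,0,3,3,1,3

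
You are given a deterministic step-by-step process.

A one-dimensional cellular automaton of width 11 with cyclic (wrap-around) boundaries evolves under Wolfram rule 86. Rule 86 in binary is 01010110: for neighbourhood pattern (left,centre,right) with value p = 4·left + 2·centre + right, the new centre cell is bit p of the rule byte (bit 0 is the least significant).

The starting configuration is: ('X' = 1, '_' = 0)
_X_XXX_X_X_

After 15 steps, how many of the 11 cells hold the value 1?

t=0: _X_XXX_X_X_
t=1: XX___X_X_XX
t=2: _XX_XX_X___
t=3: X_X__X_XX__
t=4: X_XXXX__XXX
t=5: X____XXX___
t=6: XX__X__XX_X
t=7: _XXXXXX_X__
t=8: X_____X_XX_
t=9: XX___XX__X_
t=10: _XX_X_XXXX_
t=11: X_X_X____XX
t=12: X_X_XX__X__
t=13: X_X__XXXXXX
t=14: X_XXX______
t=15: X___XX____X

4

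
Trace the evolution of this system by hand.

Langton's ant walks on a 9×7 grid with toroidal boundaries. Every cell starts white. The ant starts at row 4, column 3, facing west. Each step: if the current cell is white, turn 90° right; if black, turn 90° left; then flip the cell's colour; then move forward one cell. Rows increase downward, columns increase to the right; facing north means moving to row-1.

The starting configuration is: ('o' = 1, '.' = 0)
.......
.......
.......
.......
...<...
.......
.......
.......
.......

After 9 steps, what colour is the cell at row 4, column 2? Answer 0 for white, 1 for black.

k=0  .......
.......
.......
.......
...<...
.......
.......
.......
.......
k=1  .......
.......
.......
...^...
...o...
.......
.......
.......
.......
k=2  .......
.......
.......
...o>..
...o...
.......
.......
.......
.......
k=3  .......
.......
.......
...oo..
...ov..
.......
.......
.......
.......
k=4  .......
.......
.......
...oo..
...<o..
.......
.......
.......
.......
k=5  .......
.......
.......
...oo..
....o..
...v...
.......
.......
.......
k=6  .......
.......
.......
...oo..
....o..
..<o...
.......
.......
.......
k=7  .......
.......
.......
...oo..
..^.o..
..oo...
.......
.......
.......
k=8  .......
.......
.......
...oo..
..o>o..
..oo...
.......
.......
.......
k=9  .......
.......
.......
...oo..
..ooo..
..ov...
.......
.......
.......

1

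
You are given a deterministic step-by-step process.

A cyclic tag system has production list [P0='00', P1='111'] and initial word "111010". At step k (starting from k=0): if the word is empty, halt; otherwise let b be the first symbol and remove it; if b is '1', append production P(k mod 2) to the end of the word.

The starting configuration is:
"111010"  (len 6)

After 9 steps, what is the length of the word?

8

t=0: "111010"  (len 6)
t=1: "1101000"  (len 7)
t=2: "101000111"  (len 9)
t=3: "0100011100"  (len 10)
t=4: "100011100"  (len 9)
t=5: "0001110000"  (len 10)
t=6: "001110000"  (len 9)
t=7: "01110000"  (len 8)
t=8: "1110000"  (len 7)
t=9: "11000000"  (len 8)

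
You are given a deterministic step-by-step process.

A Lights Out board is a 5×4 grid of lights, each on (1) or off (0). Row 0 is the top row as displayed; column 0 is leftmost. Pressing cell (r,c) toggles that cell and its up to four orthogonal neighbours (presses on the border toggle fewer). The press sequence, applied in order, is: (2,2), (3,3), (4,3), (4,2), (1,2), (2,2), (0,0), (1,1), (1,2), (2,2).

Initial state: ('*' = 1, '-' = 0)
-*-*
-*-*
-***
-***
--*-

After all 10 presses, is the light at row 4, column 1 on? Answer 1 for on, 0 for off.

gen 0: -*-*
-*-*
-***
-***
--*-
gen 1: -*-*
-***
----
-*-*
--*-
gen 2: -*-*
-***
---*
-**-
--**
gen 3: -*-*
-***
---*
-***
----
gen 4: -*-*
-***
---*
-*-*
-***
gen 5: -***
----
--**
-*-*
-***
gen 6: -***
--*-
-*--
-***
-***
gen 7: *-**
*-*-
-*--
-***
-***
gen 8: ****
-*--
----
-***
-***
gen 9: **-*
--**
--*-
-***
-***
gen 10: **-*
---*
-*-*
-*-*
-***

1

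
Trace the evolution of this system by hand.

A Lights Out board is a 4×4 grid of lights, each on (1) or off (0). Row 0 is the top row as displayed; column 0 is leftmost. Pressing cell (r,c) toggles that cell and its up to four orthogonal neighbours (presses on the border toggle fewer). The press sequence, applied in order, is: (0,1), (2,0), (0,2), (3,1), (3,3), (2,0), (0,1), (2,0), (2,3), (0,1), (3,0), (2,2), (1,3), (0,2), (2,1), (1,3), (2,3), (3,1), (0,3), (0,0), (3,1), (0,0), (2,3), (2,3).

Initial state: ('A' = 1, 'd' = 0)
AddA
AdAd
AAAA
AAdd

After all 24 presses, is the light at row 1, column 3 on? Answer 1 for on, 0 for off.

[0] AddA
AdAd
AAAA
AAdd
[1] dAAA
AAAd
AAAA
AAdd
[2] dAAA
dAAd
ddAA
dAdd
[3] dddd
dAdd
ddAA
dAdd
[4] dddd
dAdd
dAAA
AdAd
[5] dddd
dAdd
dAAd
AddA
[6] dddd
AAdd
AdAd
dddA
[7] AAAd
Addd
AdAd
dddA
[8] AAAd
dddd
dAAd
AddA
[9] AAAd
dddA
dAdA
Addd
[10] dddd
dAdA
dAdA
Addd
[11] dddd
dAdA
AAdA
dAdd
[12] dddd
dAAA
AdAd
dAAd
[13] dddA
dAdd
AdAA
dAAd
[14] dAAd
dAAd
AdAA
dAAd
[15] dAAd
ddAd
dAdA
ddAd
[16] dAAA
dddA
dAdd
ddAd
[17] dAAA
dddd
dAAA
ddAA
[18] dAAA
dddd
ddAA
AAdA
[19] dAdd
dddA
ddAA
AAdA
[20] Addd
AddA
ddAA
AAdA
[21] Addd
AddA
dAAA
ddAA
[22] dAdd
dddA
dAAA
ddAA
[23] dAdd
dddd
dAdd
ddAd
[24] dAdd
dddA
dAAA
ddAA

1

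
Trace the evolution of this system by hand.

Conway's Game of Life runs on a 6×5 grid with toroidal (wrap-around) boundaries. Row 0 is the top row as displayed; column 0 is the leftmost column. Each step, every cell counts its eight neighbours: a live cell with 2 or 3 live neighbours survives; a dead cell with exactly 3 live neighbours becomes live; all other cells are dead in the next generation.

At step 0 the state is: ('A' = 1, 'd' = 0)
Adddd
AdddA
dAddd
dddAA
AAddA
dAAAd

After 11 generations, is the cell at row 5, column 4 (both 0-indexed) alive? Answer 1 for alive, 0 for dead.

[0] Adddd
AdddA
dAddd
dddAA
AAddA
dAAAd
[1] AdAAd
AAddA
dddAd
dAAAA
dAddd
ddAAd
[2] Adddd
AAddd
ddddd
AAdAA
AAddA
dddAA
[3] AAddd
AAddd
ddAdd
dAAAd
dAddd
dAdAd
[4] ddddA
AdAdd
AddAd
dAdAd
AAdAd
dAddd
[5] AAddd
AAdAd
AddAd
dAdAd
AAddA
dAAdA
[6] dddAd
ddddd
AddAd
dAdAd
ddddA
ddAAA
[7] ddAAA
ddddA
ddAdA
AdAAd
AdddA
ddAdA
[8] AdAdA
AdAdA
AAAdA
AdAdd
AdAdd
dAAdd
[9] ddAdA
ddAdd
ddAdd
ddAdd
AdAAd
ddAdA
[10] dAAdd
dAAdd
dAAAd
ddAdd
ddAdA
AdAdA
[11] ddddd
Adddd
dddAd
ddddd
AdAdA
AdAdA

1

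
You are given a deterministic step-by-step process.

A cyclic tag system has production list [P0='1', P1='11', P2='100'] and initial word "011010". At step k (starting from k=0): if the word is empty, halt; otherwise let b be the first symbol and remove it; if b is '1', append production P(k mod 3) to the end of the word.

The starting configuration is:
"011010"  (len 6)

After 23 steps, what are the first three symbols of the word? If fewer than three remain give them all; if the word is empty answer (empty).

t=0: "011010"  (len 6)
t=1: "11010"  (len 5)
t=2: "101011"  (len 6)
t=3: "01011100"  (len 8)
t=4: "1011100"  (len 7)
t=5: "01110011"  (len 8)
t=6: "1110011"  (len 7)
t=7: "1100111"  (len 7)
t=8: "10011111"  (len 8)
t=9: "0011111100"  (len 10)
t=10: "011111100"  (len 9)
t=11: "11111100"  (len 8)
t=12: "1111100100"  (len 10)
t=13: "1111001001"  (len 10)
t=14: "11100100111"  (len 11)
t=15: "1100100111100"  (len 13)
t=16: "1001001111001"  (len 13)
t=17: "00100111100111"  (len 14)
t=18: "0100111100111"  (len 13)
t=19: "100111100111"  (len 12)
t=20: "0011110011111"  (len 13)
t=21: "011110011111"  (len 12)
t=22: "11110011111"  (len 11)
t=23: "111001111111"  (len 12)

111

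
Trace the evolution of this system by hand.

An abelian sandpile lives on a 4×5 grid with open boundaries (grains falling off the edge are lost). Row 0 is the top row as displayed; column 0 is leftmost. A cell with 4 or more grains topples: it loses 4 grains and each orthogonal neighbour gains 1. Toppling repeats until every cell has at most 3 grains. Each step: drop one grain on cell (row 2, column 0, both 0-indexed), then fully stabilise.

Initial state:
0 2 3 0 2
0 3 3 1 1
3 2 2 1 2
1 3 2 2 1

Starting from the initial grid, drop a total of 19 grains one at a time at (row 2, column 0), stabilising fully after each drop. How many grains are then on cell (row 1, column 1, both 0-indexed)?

step 0: 0 2 3 0 2
0 3 3 1 1
3 2 2 1 2
1 3 2 2 1
step 1: 0 2 3 0 2
1 3 3 1 1
0 3 2 1 2
2 3 2 2 1
step 2: 0 2 3 0 2
1 3 3 1 1
1 3 2 1 2
2 3 2 2 1
step 3: 0 2 3 0 2
1 3 3 1 1
2 3 2 1 2
2 3 2 2 1
step 4: 0 2 3 0 2
1 3 3 1 1
3 3 2 1 2
2 3 2 2 1
step 5: 1 0 1 1 2
3 2 2 2 1
2 3 1 2 2
0 2 0 3 1
step 6: 1 0 1 1 2
3 2 2 2 1
3 3 1 2 2
0 2 0 3 1
step 7: 2 1 1 1 2
1 0 3 2 1
2 1 2 2 2
1 3 0 3 1
step 8: 2 1 1 1 2
1 0 3 2 1
3 1 2 2 2
1 3 0 3 1
step 9: 2 1 1 1 2
2 0 3 2 1
0 2 2 2 2
2 3 0 3 1
step 10: 2 1 1 1 2
2 0 3 2 1
1 2 2 2 2
2 3 0 3 1
step 11: 2 1 1 1 2
2 0 3 2 1
2 2 2 2 2
2 3 0 3 1
step 12: 2 1 1 1 2
2 0 3 2 1
3 2 2 2 2
2 3 0 3 1
step 13: 2 1 1 1 2
3 0 3 2 1
0 3 2 2 2
3 3 0 3 1
step 14: 2 1 1 1 2
3 0 3 2 1
1 3 2 2 2
3 3 0 3 1
step 15: 2 1 1 1 2
3 0 3 2 1
2 3 2 2 2
3 3 0 3 1
step 16: 2 1 1 1 2
3 0 3 2 1
3 3 2 2 2
3 3 0 3 1
step 17: 3 1 1 1 2
0 2 3 2 1
3 1 3 2 2
1 1 1 3 1
step 18: 3 1 1 1 2
1 2 3 2 1
0 2 3 2 2
2 1 1 3 1
step 19: 3 1 1 1 2
1 2 3 2 1
1 2 3 2 2
2 1 1 3 1

2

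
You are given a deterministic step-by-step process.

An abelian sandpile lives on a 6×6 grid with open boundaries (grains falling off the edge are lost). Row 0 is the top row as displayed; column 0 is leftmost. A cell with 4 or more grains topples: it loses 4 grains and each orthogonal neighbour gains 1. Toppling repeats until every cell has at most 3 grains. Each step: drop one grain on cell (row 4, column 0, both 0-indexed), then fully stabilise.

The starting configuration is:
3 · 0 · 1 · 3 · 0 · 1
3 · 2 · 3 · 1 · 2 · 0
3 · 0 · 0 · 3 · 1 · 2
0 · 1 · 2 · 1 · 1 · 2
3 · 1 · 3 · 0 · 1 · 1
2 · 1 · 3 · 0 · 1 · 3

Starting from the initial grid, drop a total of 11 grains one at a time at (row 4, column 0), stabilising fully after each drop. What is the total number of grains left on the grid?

step 0: 3 · 0 · 1 · 3 · 0 · 1
3 · 2 · 3 · 1 · 2 · 0
3 · 0 · 0 · 3 · 1 · 2
0 · 1 · 2 · 1 · 1 · 2
3 · 1 · 3 · 0 · 1 · 1
2 · 1 · 3 · 0 · 1 · 3
step 1: 3 · 0 · 1 · 3 · 0 · 1
3 · 2 · 3 · 1 · 2 · 0
3 · 0 · 0 · 3 · 1 · 2
1 · 1 · 2 · 1 · 1 · 2
0 · 2 · 3 · 0 · 1 · 1
3 · 1 · 3 · 0 · 1 · 3
step 2: 3 · 0 · 1 · 3 · 0 · 1
3 · 2 · 3 · 1 · 2 · 0
3 · 0 · 0 · 3 · 1 · 2
1 · 1 · 2 · 1 · 1 · 2
1 · 2 · 3 · 0 · 1 · 1
3 · 1 · 3 · 0 · 1 · 3
step 3: 3 · 0 · 1 · 3 · 0 · 1
3 · 2 · 3 · 1 · 2 · 0
3 · 0 · 0 · 3 · 1 · 2
1 · 1 · 2 · 1 · 1 · 2
2 · 2 · 3 · 0 · 1 · 1
3 · 1 · 3 · 0 · 1 · 3
step 4: 3 · 0 · 1 · 3 · 0 · 1
3 · 2 · 3 · 1 · 2 · 0
3 · 0 · 0 · 3 · 1 · 2
1 · 1 · 2 · 1 · 1 · 2
3 · 2 · 3 · 0 · 1 · 1
3 · 1 · 3 · 0 · 1 · 3
step 5: 3 · 0 · 1 · 3 · 0 · 1
3 · 2 · 3 · 1 · 2 · 0
3 · 0 · 0 · 3 · 1 · 2
2 · 1 · 2 · 1 · 1 · 2
1 · 3 · 3 · 0 · 1 · 1
0 · 2 · 3 · 0 · 1 · 3
step 6: 3 · 0 · 1 · 3 · 0 · 1
3 · 2 · 3 · 1 · 2 · 0
3 · 0 · 0 · 3 · 1 · 2
2 · 1 · 2 · 1 · 1 · 2
2 · 3 · 3 · 0 · 1 · 1
0 · 2 · 3 · 0 · 1 · 3
step 7: 3 · 0 · 1 · 3 · 0 · 1
3 · 2 · 3 · 1 · 2 · 0
3 · 0 · 0 · 3 · 1 · 2
2 · 1 · 2 · 1 · 1 · 2
3 · 3 · 3 · 0 · 1 · 1
0 · 2 · 3 · 0 · 1 · 3
step 8: 3 · 0 · 1 · 3 · 0 · 1
3 · 2 · 3 · 1 · 2 · 0
3 · 0 · 0 · 3 · 1 · 2
3 · 2 · 3 · 1 · 1 · 2
1 · 2 · 1 · 1 · 1 · 1
2 · 0 · 1 · 1 · 1 · 3
step 9: 3 · 0 · 1 · 3 · 0 · 1
3 · 2 · 3 · 1 · 2 · 0
3 · 0 · 0 · 3 · 1 · 2
3 · 2 · 3 · 1 · 1 · 2
2 · 2 · 1 · 1 · 1 · 1
2 · 0 · 1 · 1 · 1 · 3
step 10: 3 · 0 · 1 · 3 · 0 · 1
3 · 2 · 3 · 1 · 2 · 0
3 · 0 · 0 · 3 · 1 · 2
3 · 2 · 3 · 1 · 1 · 2
3 · 2 · 1 · 1 · 1 · 1
2 · 0 · 1 · 1 · 1 · 3
step 11: 0 · 1 · 1 · 3 · 0 · 1
1 · 3 · 3 · 1 · 2 · 0
1 · 1 · 0 · 3 · 1 · 2
1 · 3 · 3 · 1 · 1 · 2
1 · 3 · 1 · 1 · 1 · 1
3 · 0 · 1 · 1 · 1 · 3

52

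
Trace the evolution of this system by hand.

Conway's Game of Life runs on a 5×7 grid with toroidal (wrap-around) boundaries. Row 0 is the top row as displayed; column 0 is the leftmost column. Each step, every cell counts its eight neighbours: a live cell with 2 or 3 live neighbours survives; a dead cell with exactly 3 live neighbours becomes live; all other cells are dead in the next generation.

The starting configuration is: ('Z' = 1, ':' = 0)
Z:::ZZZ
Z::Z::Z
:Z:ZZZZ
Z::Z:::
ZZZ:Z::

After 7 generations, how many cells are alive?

step 0: Z:::ZZZ
Z::Z::Z
:Z:ZZZZ
Z::Z:::
ZZZ:Z::
step 1: ::Z:Z::
:ZZZ:::
:Z:Z:Z:
:::::::
::Z:Z::
step 2: ::::Z::
:Z:::::
:Z:ZZ::
::ZZZ::
:::::::
step 3: :::::::
::ZZZ::
:Z::Z::
::Z:Z::
::::Z::
step 4: ::::Z::
::ZZZ::
:Z::ZZ:
::::ZZ:
:::Z:::
step 5: ::Z:Z::
::Z::::
::Z::::
:::Z:Z:
:::Z:Z:
step 6: ::Z:Z::
:ZZ::::
::ZZ:::
::ZZ:::
::ZZ:Z:
step 7: ::::Z::
:Z:::::
:::::::
:Z:::::
:Z:::::

4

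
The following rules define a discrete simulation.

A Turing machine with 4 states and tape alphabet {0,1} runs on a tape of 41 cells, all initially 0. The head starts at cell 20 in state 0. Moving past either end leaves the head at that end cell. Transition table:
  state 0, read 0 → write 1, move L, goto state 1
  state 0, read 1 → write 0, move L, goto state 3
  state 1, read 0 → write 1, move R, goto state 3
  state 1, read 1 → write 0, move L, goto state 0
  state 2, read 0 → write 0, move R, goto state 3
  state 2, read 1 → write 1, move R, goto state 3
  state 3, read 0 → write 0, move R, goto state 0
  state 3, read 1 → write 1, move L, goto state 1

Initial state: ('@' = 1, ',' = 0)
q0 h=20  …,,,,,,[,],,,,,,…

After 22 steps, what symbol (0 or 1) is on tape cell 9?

1

[0] q0 h=20  …,,,,,,[,],,,,,,…
[1] q1 h=19  …,,,,,,[,]@,,,,,…
[2] q3 h=20  …,,,,,@[@],,,,,,…
[3] q1 h=19  …,,,,,,[@]@,,,,,…
[4] q0 h=18  …,,,,,,[,],@,,,,…
[5] q1 h=17  …,,,,,,[,]@,@,,,…
[6] q3 h=18  …,,,,,@[@],@,,,,…
[7] q1 h=17  …,,,,,,[@]@,@,,,…
[8] q0 h=16  …,,,,,,[,],@,@,,…
[9] q1 h=15  …,,,,,,[,]@,@,@,…
[10] q3 h=16  …,,,,,@[@],@,@,,…
[11] q1 h=15  …,,,,,,[@]@,@,@,…
[12] q0 h=14  …,,,,,,[,],@,@,@…
[13] q1 h=13  …,,,,,,[,]@,@,@,…
[14] q3 h=14  …,,,,,@[@],@,@,@…
[15] q1 h=13  …,,,,,,[@]@,@,@,…
[16] q0 h=12  …,,,,,,[,],@,@,@…
[17] q1 h=11  …,,,,,,[,]@,@,@,…
[18] q3 h=12  …,,,,,@[@],@,@,@…
[19] q1 h=11  …,,,,,,[@]@,@,@,…
[20] q0 h=10  …,,,,,,[,],@,@,@…
[21] q1 h= 9  …,,,,,,[,]@,@,@,…
[22] q3 h=10  …,,,,,@[@],@,@,@…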